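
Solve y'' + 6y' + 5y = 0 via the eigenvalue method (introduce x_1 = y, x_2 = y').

Let x_1 = y, x_2 = y'. Then x_1' = x_2 and x_2' = -5x_1 - 6x_2.
A = [[0,1],[-5,-6]]; det(A-λI) = λ^2 + 6λ + 5.
Eigenvalues λ = -1, -5 with eigenvectors (1,-1), (1,-5).

y(t) = C_1e^(-t) + C_2e^(-5t)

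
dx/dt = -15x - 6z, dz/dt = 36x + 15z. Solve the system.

Coefficient matrix A = [[-15, -6], [36, 15]].
Characteristic polynomial det(A - λI) = λ^2 - 9 = 0.
Eigenvalues λ = -3, 3.
For λ=-3: (A-λI) row 1 is [-12, -6], so an eigenvector is (1, -2).
For λ=3: (A-λI) row 1 is [-18, -6], so an eigenvector is (-1, 3).
General solution: C_1e^(-3t)(1,-2) + C_2e^(3t)(-1,3).

x(t) = C_1e^(-3t) - C_2e^(3t), z(t) = -2C_1e^(-3t) + 3C_2e^(3t)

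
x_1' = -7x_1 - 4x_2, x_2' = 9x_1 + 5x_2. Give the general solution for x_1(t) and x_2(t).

x_1(t) = -2C_1e^(-t) - 2C_2te^(-t) + C_2e^(-t), x_2(t) = 3C_1e^(-t) + 3C_2te^(-t) - C_2e^(-t)

Coefficient matrix A = [[-7, -4], [9, 5]].
Characteristic polynomial det(A - λI) = λ^2 + 2λ + 1 = 0.
Single eigenvalue λ = -1 with algebraic multiplicity 2.
Eigenvector v = (-2,3); generalized eigenvector w with (A-λI)w=v is (1,-1).
General solution: e^(-t)[C_1·v + C_2·(t·v + w)].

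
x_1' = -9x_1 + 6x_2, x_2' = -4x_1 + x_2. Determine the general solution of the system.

x_1(t) = 3c_1e^(-5t) + c_2e^(-3t), x_2(t) = 2c_1e^(-5t) + c_2e^(-3t)

Coefficient matrix A = [[-9, 6], [-4, 1]].
Characteristic polynomial det(A - λI) = λ^2 + 8λ + 15 = 0.
Eigenvalues λ = -5, -3.
For λ=-5: (A-λI) row 1 is [-4, 6], so an eigenvector is (3, 2).
For λ=-3: (A-λI) row 1 is [-6, 6], so an eigenvector is (1, 1).
General solution: c_1e^(-5t)(3,2) + c_2e^(-3t)(1,1).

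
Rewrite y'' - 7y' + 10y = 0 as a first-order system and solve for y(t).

y(t) = c_1e^(2t) + c_2e^(5t)

Let x_1 = y, x_2 = y'. Then x_1' = x_2 and x_2' = -10x_1 + 7x_2.
A = [[0,1],[-10,7]]; det(A-λI) = λ^2 - 7λ + 10.
Eigenvalues λ = 2, 5 with eigenvectors (1,2), (1,5).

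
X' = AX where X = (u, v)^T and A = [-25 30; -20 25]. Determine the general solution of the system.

u(t) = -C_1e^(5t) + 3C_2e^(-5t), v(t) = -C_1e^(5t) + 2C_2e^(-5t)

Coefficient matrix A = [[-25, 30], [-20, 25]].
Characteristic polynomial det(A - λI) = λ^2 - 25 = 0.
Eigenvalues λ = 5, -5.
For λ=5: (A-λI) row 1 is [-30, 30], so an eigenvector is (-1, -1).
For λ=-5: (A-λI) row 1 is [-20, 30], so an eigenvector is (3, 2).
General solution: C_1e^(5t)(-1,-1) + C_2e^(-5t)(3,2).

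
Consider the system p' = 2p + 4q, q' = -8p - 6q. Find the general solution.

p(t) = C_1e^(-2t)cos(4t) + C_2e^(-2t)sin(4t), q(t) = -C_1e^(-2t)sin(4t) - C_1e^(-2t)cos(4t) - C_2e^(-2t)sin(4t) + C_2e^(-2t)cos(4t)

Coefficient matrix A = [[2, 4], [-8, -6]].
Characteristic polynomial det(A - λI) = λ^2 + 4λ + 20 = 0.
Eigenvalues λ = -2 ± 4i (complex conjugate pair).
For λ=-2+4i: an eigenvector is (1,-1) - i(0,-1) = (1, -1 + i).
A real fundamental pair from Re and Im of e^((-2+4i)t)v: X_1 = e^(-2t)(cos(4t)·(1,-1) + sin(4t)·(0,-1)), X_2 = e^(-2t)(sin(4t)·(1,-1) - cos(4t)·(0,-1)).
General solution: C_1X_1 + C_2X_2.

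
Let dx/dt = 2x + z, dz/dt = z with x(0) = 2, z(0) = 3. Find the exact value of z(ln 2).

A = [[2,1],[0,1]]; eigenvalues λ = 1, 2.
Eigenvectors: (-1,1) for λ=1, (-1,0) for λ=2.
From the initial condition, c_1 = 3, c_2 = -5.
z(ln 2) = (3)(2^1)(1) + (-5)(2^2)(0) = 6.

6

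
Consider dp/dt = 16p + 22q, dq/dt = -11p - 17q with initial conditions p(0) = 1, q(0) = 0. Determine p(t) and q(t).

Coefficient matrix A = [[16, 22], [-11, -17]].
Characteristic polynomial det(A - λI) = λ^2 + λ - 30 = 0.
Eigenvalues λ = 5, -6.
For λ=5: (A-λI) row 1 is [11, 22], so an eigenvector is (-2, 1).
For λ=-6: (A-λI) row 1 is [22, 22], so an eigenvector is (-1, 1).
General solution: K_1e^(5t)(-2,1) + K_2e^(-6t)(-1,1).
Applying p(0)=1, q(0)=0 gives K_1=-1, K_2=1.

p(t) = 2e^(5t) - e^(-6t), q(t) = -e^(5t) + e^(-6t)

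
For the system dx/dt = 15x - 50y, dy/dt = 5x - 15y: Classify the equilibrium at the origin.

center

A = [[15,-50],[5,-15]]; det(A-λI) = λ^2 + 25.
λ = 0 ± 5i: zero real part.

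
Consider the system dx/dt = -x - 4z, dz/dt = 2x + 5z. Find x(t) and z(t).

Coefficient matrix A = [[-1, -4], [2, 5]].
Characteristic polynomial det(A - λI) = λ^2 - 4λ + 3 = 0.
Eigenvalues λ = 3, 1.
For λ=3: (A-λI) row 1 is [-4, -4], so an eigenvector is (-1, 1).
For λ=1: (A-λI) row 1 is [-2, -4], so an eigenvector is (2, -1).
General solution: C_1e^(3t)(-1,1) + C_2e^(t)(2,-1).

x(t) = -C_1e^(3t) + 2C_2e^(t), z(t) = C_1e^(3t) - C_2e^(t)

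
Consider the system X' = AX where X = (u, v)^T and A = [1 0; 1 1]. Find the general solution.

u(t) = C_2e^(t), v(t) = C_1e^(t) + C_2te^(t) - 2C_2e^(t)

Coefficient matrix A = [[1, 0], [1, 1]].
Characteristic polynomial det(A - λI) = λ^2 - 2λ + 1 = 0.
Single eigenvalue λ = 1 with algebraic multiplicity 2.
Eigenvector v = (0,1); generalized eigenvector w with (A-λI)w=v is (1,-2).
General solution: e^(t)[C_1·v + C_2·(t·v + w)].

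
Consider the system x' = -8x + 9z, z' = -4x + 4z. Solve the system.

Coefficient matrix A = [[-8, 9], [-4, 4]].
Characteristic polynomial det(A - λI) = λ^2 + 4λ + 4 = 0.
Single eigenvalue λ = -2 with algebraic multiplicity 2.
Eigenvector v = (3,2); generalized eigenvector w with (A-λI)w=v is (1,1).
General solution: e^(-2t)[c_1·v + c_2·(t·v + w)].

x(t) = 3c_1e^(-2t) + 3c_2te^(-2t) + c_2e^(-2t), z(t) = 2c_1e^(-2t) + 2c_2te^(-2t) + c_2e^(-2t)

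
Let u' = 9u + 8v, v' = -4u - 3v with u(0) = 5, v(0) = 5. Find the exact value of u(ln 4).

20420

A = [[9,8],[-4,-3]]; eigenvalues λ = 1, 5.
Eigenvectors: (-1,1) for λ=1, (2,-1) for λ=5.
From the initial condition, c_1 = 15, c_2 = 10.
u(ln 4) = (15)(4^1)(-1) + (10)(4^5)(2) = 20420.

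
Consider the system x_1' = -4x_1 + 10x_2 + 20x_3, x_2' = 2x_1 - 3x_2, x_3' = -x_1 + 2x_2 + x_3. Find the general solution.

x_1(t) = 2c_2e^(t) + c_3e^(-4t), x_2(t) = -2c_1e^(-3t) + c_2e^(t) - 2c_3e^(-4t), x_3(t) = c_1e^(-3t) + c_3e^(-4t)

Coefficient matrix A = [[-4, 10, 20], [2, -3, 0], [-1, 2, 1]].
det(A - λI) = 0 gives eigenvalues λ = -3, 1, -4.
For λ=-3: eigenvector (0,-2,1).
For λ=1: eigenvector (2,1,0).
For λ=-4: eigenvector (1,-2,1).
General solution: c_1e^(-3t)(0,-2,1) + c_2e^(t)(2,1,0) + c_3e^(-4t)(1,-2,1).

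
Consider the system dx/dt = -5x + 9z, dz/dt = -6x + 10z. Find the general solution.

Coefficient matrix A = [[-5, 9], [-6, 10]].
Characteristic polynomial det(A - λI) = λ^2 - 5λ + 4 = 0.
Eigenvalues λ = 1, 4.
For λ=1: (A-λI) row 1 is [-6, 9], so an eigenvector is (-3, -2).
For λ=4: (A-λI) row 1 is [-9, 9], so an eigenvector is (-1, -1).
General solution: c_1e^(t)(-3,-2) + c_2e^(4t)(-1,-1).

x(t) = -3c_1e^(t) - c_2e^(4t), z(t) = -2c_1e^(t) - c_2e^(4t)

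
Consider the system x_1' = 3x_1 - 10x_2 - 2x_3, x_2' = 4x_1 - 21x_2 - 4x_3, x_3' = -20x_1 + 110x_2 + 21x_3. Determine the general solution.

x_1(t) = K_1e^(3t) + K_2e^(t), x_2(t) = K_1e^(3t) + K_3e^(-t), x_3(t) = -5K_1e^(3t) + K_2e^(t) - 5K_3e^(-t)

Coefficient matrix A = [[3, -10, -2], [4, -21, -4], [-20, 110, 21]].
det(A - λI) = 0 gives eigenvalues λ = 3, 1, -1.
For λ=3: eigenvector (1,1,-5).
For λ=1: eigenvector (1,0,1).
For λ=-1: eigenvector (0,1,-5).
General solution: K_1e^(3t)(1,1,-5) + K_2e^(t)(1,0,1) + K_3e^(-t)(0,1,-5).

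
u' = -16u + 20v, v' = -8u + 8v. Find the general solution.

Coefficient matrix A = [[-16, 20], [-8, 8]].
Characteristic polynomial det(A - λI) = λ^2 + 8λ + 32 = 0.
Eigenvalues λ = -4 ± 4i (complex conjugate pair).
For λ=-4+4i: an eigenvector is (-2,-1) - i(1,1) = (-2 - i, -1 - i).
A real fundamental pair from Re and Im of e^((-4+4i)t)v: X_1 = e^(-4t)(cos(4t)·(-2,-1) + sin(4t)·(1,1)), X_2 = e^(-4t)(sin(4t)·(-2,-1) - cos(4t)·(1,1)).
General solution: C_1X_1 + C_2X_2.

u(t) = C_1e^(-4t)sin(4t) - 2C_1e^(-4t)cos(4t) - 2C_2e^(-4t)sin(4t) - C_2e^(-4t)cos(4t), v(t) = C_1e^(-4t)sin(4t) - C_1e^(-4t)cos(4t) - C_2e^(-4t)sin(4t) - C_2e^(-4t)cos(4t)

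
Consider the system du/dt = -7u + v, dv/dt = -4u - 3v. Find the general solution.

u(t) = c_1e^(-5t) + c_2te^(-5t), v(t) = 2c_1e^(-5t) + 2c_2te^(-5t) + c_2e^(-5t)

Coefficient matrix A = [[-7, 1], [-4, -3]].
Characteristic polynomial det(A - λI) = λ^2 + 10λ + 25 = 0.
Single eigenvalue λ = -5 with algebraic multiplicity 2.
Eigenvector v = (1,2); generalized eigenvector w with (A-λI)w=v is (0,1).
General solution: e^(-5t)[c_1·v + c_2·(t·v + w)].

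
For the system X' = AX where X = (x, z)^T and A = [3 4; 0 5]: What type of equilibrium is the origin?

A = [[3,4],[0,5]]; det(A-λI) = λ^2 - 8λ + 15.
λ = 5, 3: both positive.

unstable node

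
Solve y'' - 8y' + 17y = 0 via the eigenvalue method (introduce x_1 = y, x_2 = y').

y(t) = K_1e^(4t)cos(t) + K_2e^(4t)sin(t)

Let x_1 = y, x_2 = y'. Then x_1' = x_2 and x_2' = -17x_1 + 8x_2.
A = [[0,1],[-17,8]]; det(A-λI) = λ^2 - 8λ + 17.
Eigenvalues λ = 4 ± i.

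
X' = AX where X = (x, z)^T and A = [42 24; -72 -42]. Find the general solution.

Coefficient matrix A = [[42, 24], [-72, -42]].
Characteristic polynomial det(A - λI) = λ^2 - 36 = 0.
Eigenvalues λ = 6, -6.
For λ=6: (A-λI) row 1 is [36, 24], so an eigenvector is (2, -3).
For λ=-6: (A-λI) row 1 is [48, 24], so an eigenvector is (-1, 2).
General solution: C_1e^(6t)(2,-3) + C_2e^(-6t)(-1,2).

x(t) = 2C_1e^(6t) - C_2e^(-6t), z(t) = -3C_1e^(6t) + 2C_2e^(-6t)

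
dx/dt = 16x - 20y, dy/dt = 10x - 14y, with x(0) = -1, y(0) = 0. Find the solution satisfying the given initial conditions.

x(t) = -2e^(6t) + e^(-4t), y(t) = -e^(6t) + e^(-4t)

Coefficient matrix A = [[16, -20], [10, -14]].
Characteristic polynomial det(A - λI) = λ^2 - 2λ - 24 = 0.
Eigenvalues λ = -4, 6.
For λ=-4: (A-λI) row 1 is [20, -20], so an eigenvector is (1, 1).
For λ=6: (A-λI) row 1 is [10, -20], so an eigenvector is (2, 1).
General solution: C_1e^(-4t)(1,1) + C_2e^(6t)(2,1).
Applying x(0)=-1, y(0)=0 gives C_1=1, C_2=-1.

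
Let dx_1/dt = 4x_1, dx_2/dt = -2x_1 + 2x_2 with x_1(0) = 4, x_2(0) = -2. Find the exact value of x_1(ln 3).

324

A = [[4,0],[-2,2]]; eigenvalues λ = 4, 2.
Eigenvectors: (1,-1) for λ=4, (0,1) for λ=2.
From the initial condition, c_1 = 4, c_2 = 2.
x_1(ln 3) = (4)(3^4)(1) + (2)(3^2)(0) = 324.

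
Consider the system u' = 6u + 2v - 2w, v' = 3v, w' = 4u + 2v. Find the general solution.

u(t) = C_1e^(2t) - 2C_2e^(3t) + C_3e^(4t), v(t) = C_2e^(3t), w(t) = 2C_1e^(2t) - 2C_2e^(3t) + C_3e^(4t)

Coefficient matrix A = [[6, 2, -2], [0, 3, 0], [4, 2, 0]].
det(A - λI) = 0 gives eigenvalues λ = 2, 3, 4.
For λ=2: eigenvector (1,0,2).
For λ=3: eigenvector (-2,1,-2).
For λ=4: eigenvector (1,0,1).
General solution: C_1e^(2t)(1,0,2) + C_2e^(3t)(-2,1,-2) + C_3e^(4t)(1,0,1).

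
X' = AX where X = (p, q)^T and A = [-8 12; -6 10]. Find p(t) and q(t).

p(t) = 2C_1e^(-2t) - C_2e^(4t), q(t) = C_1e^(-2t) - C_2e^(4t)

Coefficient matrix A = [[-8, 12], [-6, 10]].
Characteristic polynomial det(A - λI) = λ^2 - 2λ - 8 = 0.
Eigenvalues λ = -2, 4.
For λ=-2: (A-λI) row 1 is [-6, 12], so an eigenvector is (2, 1).
For λ=4: (A-λI) row 1 is [-12, 12], so an eigenvector is (-1, -1).
General solution: C_1e^(-2t)(2,1) + C_2e^(4t)(-1,-1).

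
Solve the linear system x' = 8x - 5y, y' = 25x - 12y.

Coefficient matrix A = [[8, -5], [25, -12]].
Characteristic polynomial det(A - λI) = λ^2 + 4λ + 29 = 0.
Eigenvalues λ = -2 ± 5i (complex conjugate pair).
For λ=-2+5i: an eigenvector is (0,-1) - i(1,2) = (0 - i, -1 - 2i).
A real fundamental pair from Re and Im of e^((-2+5i)t)v: X_1 = e^(-2t)(cos(5t)·(0,-1) + sin(5t)·(1,2)), X_2 = e^(-2t)(sin(5t)·(0,-1) - cos(5t)·(1,2)).
General solution: K_1X_1 + K_2X_2.

x(t) = K_1e^(-2t)sin(5t) - K_2e^(-2t)cos(5t), y(t) = 2K_1e^(-2t)sin(5t) - K_1e^(-2t)cos(5t) - K_2e^(-2t)sin(5t) - 2K_2e^(-2t)cos(5t)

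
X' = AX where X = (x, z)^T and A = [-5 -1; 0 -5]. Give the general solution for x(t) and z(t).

x(t) = c_1e^(-5t) + c_2te^(-5t) - 3c_2e^(-5t), z(t) = -c_2e^(-5t)

Coefficient matrix A = [[-5, -1], [0, -5]].
Characteristic polynomial det(A - λI) = λ^2 + 10λ + 25 = 0.
Single eigenvalue λ = -5 with algebraic multiplicity 2.
Eigenvector v = (1,0); generalized eigenvector w with (A-λI)w=v is (-3,-1).
General solution: e^(-5t)[c_1·v + c_2·(t·v + w)].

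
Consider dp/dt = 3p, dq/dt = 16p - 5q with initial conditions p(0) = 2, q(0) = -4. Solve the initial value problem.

Coefficient matrix A = [[3, 0], [16, -5]].
Characteristic polynomial det(A - λI) = λ^2 + 2λ - 15 = 0.
Eigenvalues λ = -5, 3.
For λ=-5: (A-λI) row 1 is [8, 0], so an eigenvector is (0, -1).
For λ=3: (A-λI) row 2 is [16, -8], so an eigenvector is (1, 2).
General solution: C_1e^(-5t)(0,-1) + C_2e^(3t)(1,2).
Applying p(0)=2, q(0)=-4 gives C_1=8, C_2=2.

p(t) = 2e^(3t), q(t) = 4e^(3t) - 8e^(-5t)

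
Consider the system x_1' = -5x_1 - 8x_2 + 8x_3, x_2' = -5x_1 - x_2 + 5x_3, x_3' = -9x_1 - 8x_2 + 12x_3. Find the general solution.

x_1(t) = C_1e^(3t) + 2C_2e^(-t), x_2(t) = C_2e^(-t) + C_3e^(4t), x_3(t) = C_1e^(3t) + 2C_2e^(-t) + C_3e^(4t)

Coefficient matrix A = [[-5, -8, 8], [-5, -1, 5], [-9, -8, 12]].
det(A - λI) = 0 gives eigenvalues λ = 3, -1, 4.
For λ=3: eigenvector (1,0,1).
For λ=-1: eigenvector (2,1,2).
For λ=4: eigenvector (0,1,1).
General solution: C_1e^(3t)(1,0,1) + C_2e^(-t)(2,1,2) + C_3e^(4t)(0,1,1).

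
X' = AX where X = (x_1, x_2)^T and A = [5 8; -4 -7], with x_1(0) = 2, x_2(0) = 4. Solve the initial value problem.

Coefficient matrix A = [[5, 8], [-4, -7]].
Characteristic polynomial det(A - λI) = λ^2 + 2λ - 3 = 0.
Eigenvalues λ = 1, -3.
For λ=1: (A-λI) row 1 is [4, 8], so an eigenvector is (2, -1).
For λ=-3: (A-λI) row 1 is [8, 8], so an eigenvector is (1, -1).
General solution: c_1e^(t)(2,-1) + c_2e^(-3t)(1,-1).
Applying x_1(0)=2, x_2(0)=4 gives c_1=6, c_2=-10.

x_1(t) = 12e^(t) - 10e^(-3t), x_2(t) = -6e^(t) + 10e^(-3t)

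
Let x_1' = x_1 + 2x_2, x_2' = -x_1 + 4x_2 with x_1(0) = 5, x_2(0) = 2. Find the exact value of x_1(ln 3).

A = [[1,2],[-1,4]]; eigenvalues λ = 3, 2.
Eigenvectors: (1,1) for λ=3, (2,1) for λ=2.
From the initial condition, c_1 = -1, c_2 = 3.
x_1(ln 3) = (-1)(3^3)(1) + (3)(3^2)(2) = 27.

27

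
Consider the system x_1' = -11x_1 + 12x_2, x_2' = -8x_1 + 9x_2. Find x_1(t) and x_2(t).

x_1(t) = c_1e^(t) + 3c_2e^(-3t), x_2(t) = c_1e^(t) + 2c_2e^(-3t)

Coefficient matrix A = [[-11, 12], [-8, 9]].
Characteristic polynomial det(A - λI) = λ^2 + 2λ - 3 = 0.
Eigenvalues λ = 1, -3.
For λ=1: (A-λI) row 1 is [-12, 12], so an eigenvector is (1, 1).
For λ=-3: (A-λI) row 1 is [-8, 12], so an eigenvector is (3, 2).
General solution: c_1e^(t)(1,1) + c_2e^(-3t)(3,2).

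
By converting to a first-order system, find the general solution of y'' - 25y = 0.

y(t) = K_1e^(5t) + K_2e^(-5t)

Let x_1 = y, x_2 = y'. Then x_1' = x_2 and x_2' = 25x_1.
A = [[0,1],[25,0]]; det(A-λI) = λ^2 - 25.
Eigenvalues λ = 5, -5 with eigenvectors (1,5), (1,-5).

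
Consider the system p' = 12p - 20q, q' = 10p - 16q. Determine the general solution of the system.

p(t) = 3C_1e^(-2t)sin(2t) - C_1e^(-2t)cos(2t) - C_2e^(-2t)sin(2t) - 3C_2e^(-2t)cos(2t), q(t) = 2C_1e^(-2t)sin(2t) - C_1e^(-2t)cos(2t) - C_2e^(-2t)sin(2t) - 2C_2e^(-2t)cos(2t)

Coefficient matrix A = [[12, -20], [10, -16]].
Characteristic polynomial det(A - λI) = λ^2 + 4λ + 8 = 0.
Eigenvalues λ = -2 ± 2i (complex conjugate pair).
For λ=-2+2i: an eigenvector is (-1,-1) - i(3,2) = (-1 - 3i, -1 - 2i).
A real fundamental pair from Re and Im of e^((-2+2i)t)v: X_1 = e^(-2t)(cos(2t)·(-1,-1) + sin(2t)·(3,2)), X_2 = e^(-2t)(sin(2t)·(-1,-1) - cos(2t)·(3,2)).
General solution: C_1X_1 + C_2X_2.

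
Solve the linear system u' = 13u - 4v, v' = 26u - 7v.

Coefficient matrix A = [[13, -4], [26, -7]].
Characteristic polynomial det(A - λI) = λ^2 - 6λ + 13 = 0.
Eigenvalues λ = 3 ± 2i (complex conjugate pair).
For λ=3+2i: an eigenvector is (1,2) - i(1,3) = (1 - i, 2 - 3i).
A real fundamental pair from Re and Im of e^((3+2i)t)v: X_1 = e^(3t)(cos(2t)·(1,2) + sin(2t)·(1,3)), X_2 = e^(3t)(sin(2t)·(1,2) - cos(2t)·(1,3)).
General solution: K_1X_1 + K_2X_2.

u(t) = K_1e^(3t)sin(2t) + K_1e^(3t)cos(2t) + K_2e^(3t)sin(2t) - K_2e^(3t)cos(2t), v(t) = 3K_1e^(3t)sin(2t) + 2K_1e^(3t)cos(2t) + 2K_2e^(3t)sin(2t) - 3K_2e^(3t)cos(2t)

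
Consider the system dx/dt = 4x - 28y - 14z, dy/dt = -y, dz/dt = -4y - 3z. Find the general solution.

x(t) = c_1e^(4t) + 2c_3e^(-3t), y(t) = c_2e^(-t), z(t) = -2c_2e^(-t) + c_3e^(-3t)

Coefficient matrix A = [[4, -28, -14], [0, -1, 0], [0, -4, -3]].
det(A - λI) = 0 gives eigenvalues λ = 4, -1, -3.
For λ=4: eigenvector (1,0,0).
For λ=-1: eigenvector (0,1,-2).
For λ=-3: eigenvector (2,0,1).
General solution: c_1e^(4t)(1,0,0) + c_2e^(-t)(0,1,-2) + c_3e^(-3t)(2,0,1).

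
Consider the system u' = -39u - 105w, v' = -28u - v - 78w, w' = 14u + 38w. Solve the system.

Coefficient matrix A = [[-39, 0, -105], [-28, -1, -78], [14, 0, 38]].
det(A - λI) = 0 gives eigenvalues λ = -1, 3, -4.
For λ=-1: eigenvector (0,1,0).
For λ=3: eigenvector (-5,-4,2).
For λ=-4: eigenvector (-3,-2,1).
General solution: c_1e^(-t)(0,1,0) + c_2e^(3t)(-5,-4,2) + c_3e^(-4t)(-3,-2,1).

u(t) = -5c_2e^(3t) - 3c_3e^(-4t), v(t) = c_1e^(-t) - 4c_2e^(3t) - 2c_3e^(-4t), w(t) = 2c_2e^(3t) + c_3e^(-4t)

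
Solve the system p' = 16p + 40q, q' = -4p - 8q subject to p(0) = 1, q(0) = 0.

p(t) = 3e^(4t)sin(4t) + e^(4t)cos(4t), q(t) = -e^(4t)sin(4t)

Coefficient matrix A = [[16, 40], [-4, -8]].
Characteristic polynomial det(A - λI) = λ^2 - 8λ + 32 = 0.
Eigenvalues λ = 4 ± 4i (complex conjugate pair).
For λ=4+4i: an eigenvector is (-1,0) - i(-3,1) = (-1 + 3i, 0 - i).
A real fundamental pair from Re and Im of e^((4+4i)t)v: X_1 = e^(4t)(cos(4t)·(-1,0) + sin(4t)·(-3,1)), X_2 = e^(4t)(sin(4t)·(-1,0) - cos(4t)·(-3,1)).
General solution: K_1X_1 + K_2X_2.
Applying p(0)=1, q(0)=0 gives K_1=-1, K_2=0.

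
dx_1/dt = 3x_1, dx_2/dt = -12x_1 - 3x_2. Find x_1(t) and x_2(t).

Coefficient matrix A = [[3, 0], [-12, -3]].
Characteristic polynomial det(A - λI) = λ^2 - 9 = 0.
Eigenvalues λ = -3, 3.
For λ=-3: (A-λI) row 1 is [6, 0], so an eigenvector is (0, 1).
For λ=3: (A-λI) row 2 is [-12, -6], so an eigenvector is (1, -2).
General solution: K_1e^(-3t)(0,1) + K_2e^(3t)(1,-2).

x_1(t) = K_2e^(3t), x_2(t) = K_1e^(-3t) - 2K_2e^(3t)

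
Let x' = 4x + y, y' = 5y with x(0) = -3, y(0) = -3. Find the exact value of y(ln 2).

A = [[4,1],[0,5]]; eigenvalues λ = 4, 5.
Eigenvectors: (1,0) for λ=4, (-1,-1) for λ=5.
From the initial condition, c_1 = 0, c_2 = 3.
y(ln 2) = (0)(2^4)(0) + (3)(2^5)(-1) = -96.

-96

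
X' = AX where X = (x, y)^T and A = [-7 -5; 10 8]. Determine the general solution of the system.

x(t) = c_1e^(3t) - c_2e^(-2t), y(t) = -2c_1e^(3t) + c_2e^(-2t)

Coefficient matrix A = [[-7, -5], [10, 8]].
Characteristic polynomial det(A - λI) = λ^2 - λ - 6 = 0.
Eigenvalues λ = 3, -2.
For λ=3: (A-λI) row 1 is [-10, -5], so an eigenvector is (1, -2).
For λ=-2: (A-λI) row 1 is [-5, -5], so an eigenvector is (-1, 1).
General solution: c_1e^(3t)(1,-2) + c_2e^(-2t)(-1,1).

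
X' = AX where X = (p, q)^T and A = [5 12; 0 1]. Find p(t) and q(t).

Coefficient matrix A = [[5, 12], [0, 1]].
Characteristic polynomial det(A - λI) = λ^2 - 6λ + 5 = 0.
Eigenvalues λ = 1, 5.
For λ=1: (A-λI) row 1 is [4, 12], so an eigenvector is (3, -1).
For λ=5: (A-λI) row 1 is [0, 12], so an eigenvector is (1, 0).
General solution: C_1e^(t)(3,-1) + C_2e^(5t)(1,0).

p(t) = 3C_1e^(t) + C_2e^(5t), q(t) = -C_1e^(t)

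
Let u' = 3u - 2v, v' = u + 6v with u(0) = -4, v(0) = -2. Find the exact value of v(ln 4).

A = [[3,-2],[1,6]]; eigenvalues λ = 4, 5.
Eigenvectors: (2,-1) for λ=4, (1,-1) for λ=5.
From the initial condition, c_1 = -6, c_2 = 8.
v(ln 4) = (-6)(4^4)(-1) + (8)(4^5)(-1) = -6656.

-6656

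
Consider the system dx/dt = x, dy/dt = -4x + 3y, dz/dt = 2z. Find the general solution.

x(t) = c_2e^(t), y(t) = c_1e^(3t) + 2c_2e^(t), z(t) = c_3e^(2t)

Coefficient matrix A = [[1, 0, 0], [-4, 3, 0], [0, 0, 2]].
det(A - λI) = 0 gives eigenvalues λ = 3, 1, 2.
For λ=3: eigenvector (0,1,0).
For λ=1: eigenvector (1,2,0).
For λ=2: eigenvector (0,0,1).
General solution: c_1e^(3t)(0,1,0) + c_2e^(t)(1,2,0) + c_3e^(2t)(0,0,1).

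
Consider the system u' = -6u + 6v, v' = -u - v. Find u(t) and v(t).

Coefficient matrix A = [[-6, 6], [-1, -1]].
Characteristic polynomial det(A - λI) = λ^2 + 7λ + 12 = 0.
Eigenvalues λ = -4, -3.
For λ=-4: (A-λI) row 1 is [-2, 6], so an eigenvector is (-3, -1).
For λ=-3: (A-λI) row 1 is [-3, 6], so an eigenvector is (2, 1).
General solution: K_1e^(-4t)(-3,-1) + K_2e^(-3t)(2,1).

u(t) = -3K_1e^(-4t) + 2K_2e^(-3t), v(t) = -K_1e^(-4t) + K_2e^(-3t)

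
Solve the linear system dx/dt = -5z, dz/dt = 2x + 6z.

Coefficient matrix A = [[0, -5], [2, 6]].
Characteristic polynomial det(A - λI) = λ^2 - 6λ + 10 = 0.
Eigenvalues λ = 3 ± i (complex conjugate pair).
For λ=3+i: an eigenvector is (-1,1) - i(-2,1) = (-1 + 2i, 1 - i).
A real fundamental pair from Re and Im of e^((3+i)t)v: X_1 = e^(3t)(cos(t)·(-1,1) + sin(t)·(-2,1)), X_2 = e^(3t)(sin(t)·(-1,1) - cos(t)·(-2,1)).
General solution: c_1X_1 + c_2X_2.

x(t) = -2c_1e^(3t)sin(t) - c_1e^(3t)cos(t) - c_2e^(3t)sin(t) + 2c_2e^(3t)cos(t), z(t) = c_1e^(3t)sin(t) + c_1e^(3t)cos(t) + c_2e^(3t)sin(t) - c_2e^(3t)cos(t)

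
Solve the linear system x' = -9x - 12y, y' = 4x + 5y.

x(t) = -3K_1e^(-t) + 2K_2e^(-3t), y(t) = 2K_1e^(-t) - K_2e^(-3t)

Coefficient matrix A = [[-9, -12], [4, 5]].
Characteristic polynomial det(A - λI) = λ^2 + 4λ + 3 = 0.
Eigenvalues λ = -1, -3.
For λ=-1: (A-λI) row 1 is [-8, -12], so an eigenvector is (-3, 2).
For λ=-3: (A-λI) row 1 is [-6, -12], so an eigenvector is (2, -1).
General solution: K_1e^(-t)(-3,2) + K_2e^(-3t)(2,-1).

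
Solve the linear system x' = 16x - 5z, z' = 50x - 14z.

Coefficient matrix A = [[16, -5], [50, -14]].
Characteristic polynomial det(A - λI) = λ^2 - 2λ + 26 = 0.
Eigenvalues λ = 1 ± 5i (complex conjugate pair).
For λ=1+5i: an eigenvector is (-1,-3) - i(0,-1) = (-1, -3 + i).
A real fundamental pair from Re and Im of e^((1+5i)t)v: X_1 = e^(t)(cos(5t)·(-1,-3) + sin(5t)·(0,-1)), X_2 = e^(t)(sin(5t)·(-1,-3) - cos(5t)·(0,-1)).
General solution: C_1X_1 + C_2X_2.

x(t) = -C_1e^(t)cos(5t) - C_2e^(t)sin(5t), z(t) = -C_1e^(t)sin(5t) - 3C_1e^(t)cos(5t) - 3C_2e^(t)sin(5t) + C_2e^(t)cos(5t)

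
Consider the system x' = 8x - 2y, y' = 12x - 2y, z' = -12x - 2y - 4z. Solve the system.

x(t) = K_1e^(2t) + K_2e^(4t), y(t) = 3K_1e^(2t) + 2K_2e^(4t), z(t) = -3K_1e^(2t) - 2K_2e^(4t) + K_3e^(-4t)

Coefficient matrix A = [[8, -2, 0], [12, -2, 0], [-12, -2, -4]].
det(A - λI) = 0 gives eigenvalues λ = 2, 4, -4.
For λ=2: eigenvector (1,3,-3).
For λ=4: eigenvector (1,2,-2).
For λ=-4: eigenvector (0,0,1).
General solution: K_1e^(2t)(1,3,-3) + K_2e^(4t)(1,2,-2) + K_3e^(-4t)(0,0,1).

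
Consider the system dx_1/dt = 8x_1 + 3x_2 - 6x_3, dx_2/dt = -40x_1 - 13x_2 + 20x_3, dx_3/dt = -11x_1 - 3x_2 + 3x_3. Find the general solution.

Coefficient matrix A = [[8, 3, -6], [-40, -13, 20], [-11, -3, 3]].
det(A - λI) = 0 gives eigenvalues λ = 2, -3, -1.
For λ=2: eigenvector (1,-4,-1).
For λ=-3: eigenvector (0,2,1).
For λ=-1: eigenvector (-1,5,1).
General solution: c_1e^(2t)(1,-4,-1) + c_2e^(-3t)(0,2,1) + c_3e^(-t)(-1,5,1).

x_1(t) = c_1e^(2t) - c_3e^(-t), x_2(t) = -4c_1e^(2t) + 2c_2e^(-3t) + 5c_3e^(-t), x_3(t) = -c_1e^(2t) + c_2e^(-3t) + c_3e^(-t)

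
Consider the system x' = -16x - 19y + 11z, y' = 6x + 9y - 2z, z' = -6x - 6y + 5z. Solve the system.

Coefficient matrix A = [[-16, -19, 11], [6, 9, -2], [-6, -6, 5]].
det(A - λI) = 0 gives eigenvalues λ = -1, 3, -4.
For λ=-1: eigenvector (2,-1,1).
For λ=3: eigenvector (-1,1,0).
For λ=-4: eigenvector (5,-2,2).
General solution: c_1e^(-t)(2,-1,1) + c_2e^(3t)(-1,1,0) + c_3e^(-4t)(5,-2,2).

x(t) = 2c_1e^(-t) - c_2e^(3t) + 5c_3e^(-4t), y(t) = -c_1e^(-t) + c_2e^(3t) - 2c_3e^(-4t), z(t) = c_1e^(-t) + 2c_3e^(-4t)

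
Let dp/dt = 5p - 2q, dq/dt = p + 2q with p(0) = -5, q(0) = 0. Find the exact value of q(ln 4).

-960

A = [[5,-2],[1,2]]; eigenvalues λ = 4, 3.
Eigenvectors: (-2,-1) for λ=4, (-1,-1) for λ=3.
From the initial condition, c_1 = 5, c_2 = -5.
q(ln 4) = (5)(4^4)(-1) + (-5)(4^3)(-1) = -960.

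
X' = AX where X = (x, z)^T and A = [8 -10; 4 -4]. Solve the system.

Coefficient matrix A = [[8, -10], [4, -4]].
Characteristic polynomial det(A - λI) = λ^2 - 4λ + 8 = 0.
Eigenvalues λ = 2 ± 2i (complex conjugate pair).
For λ=2+2i: an eigenvector is (-2,-1) - i(-1,-1) = (-2 + i, -1 + i).
A real fundamental pair from Re and Im of e^((2+2i)t)v: X_1 = e^(2t)(cos(2t)·(-2,-1) + sin(2t)·(-1,-1)), X_2 = e^(2t)(sin(2t)·(-2,-1) - cos(2t)·(-1,-1)).
General solution: K_1X_1 + K_2X_2.

x(t) = -K_1e^(2t)sin(2t) - 2K_1e^(2t)cos(2t) - 2K_2e^(2t)sin(2t) + K_2e^(2t)cos(2t), z(t) = -K_1e^(2t)sin(2t) - K_1e^(2t)cos(2t) - K_2e^(2t)sin(2t) + K_2e^(2t)cos(2t)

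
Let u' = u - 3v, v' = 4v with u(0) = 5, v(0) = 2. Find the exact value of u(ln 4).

A = [[1,-3],[0,4]]; eigenvalues λ = 4, 1.
Eigenvectors: (1,-1) for λ=4, (1,0) for λ=1.
From the initial condition, c_1 = -2, c_2 = 7.
u(ln 4) = (-2)(4^4)(1) + (7)(4^1)(1) = -484.

-484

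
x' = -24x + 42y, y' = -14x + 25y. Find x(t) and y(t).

Coefficient matrix A = [[-24, 42], [-14, 25]].
Characteristic polynomial det(A - λI) = λ^2 - λ - 12 = 0.
Eigenvalues λ = -3, 4.
For λ=-3: (A-λI) row 1 is [-21, 42], so an eigenvector is (2, 1).
For λ=4: (A-λI) row 1 is [-28, 42], so an eigenvector is (-3, -2).
General solution: c_1e^(-3t)(2,1) + c_2e^(4t)(-3,-2).

x(t) = 2c_1e^(-3t) - 3c_2e^(4t), y(t) = c_1e^(-3t) - 2c_2e^(4t)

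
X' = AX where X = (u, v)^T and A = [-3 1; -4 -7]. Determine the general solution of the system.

u(t) = C_1e^(-5t) + C_2te^(-5t) + C_2e^(-5t), v(t) = -2C_1e^(-5t) - 2C_2te^(-5t) - C_2e^(-5t)

Coefficient matrix A = [[-3, 1], [-4, -7]].
Characteristic polynomial det(A - λI) = λ^2 + 10λ + 25 = 0.
Single eigenvalue λ = -5 with algebraic multiplicity 2.
Eigenvector v = (1,-2); generalized eigenvector w with (A-λI)w=v is (1,-1).
General solution: e^(-5t)[C_1·v + C_2·(t·v + w)].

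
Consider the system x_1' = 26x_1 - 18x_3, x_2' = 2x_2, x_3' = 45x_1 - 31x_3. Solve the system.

x_1(t) = 3K_1e^(-4t) - 2K_3e^(-t), x_2(t) = K_2e^(2t), x_3(t) = 5K_1e^(-4t) - 3K_3e^(-t)

Coefficient matrix A = [[26, 0, -18], [0, 2, 0], [45, 0, -31]].
det(A - λI) = 0 gives eigenvalues λ = -4, 2, -1.
For λ=-4: eigenvector (3,0,5).
For λ=2: eigenvector (0,1,0).
For λ=-1: eigenvector (-2,0,-3).
General solution: K_1e^(-4t)(3,0,5) + K_2e^(2t)(0,1,0) + K_3e^(-t)(-2,0,-3).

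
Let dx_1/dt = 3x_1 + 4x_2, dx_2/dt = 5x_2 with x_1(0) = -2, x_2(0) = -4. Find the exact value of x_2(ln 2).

-128

A = [[3,4],[0,5]]; eigenvalues λ = 5, 3.
Eigenvectors: (-2,-1) for λ=5, (-1,0) for λ=3.
From the initial condition, c_1 = 4, c_2 = -6.
x_2(ln 2) = (4)(2^5)(-1) + (-6)(2^3)(0) = -128.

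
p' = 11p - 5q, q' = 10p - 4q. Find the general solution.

Coefficient matrix A = [[11, -5], [10, -4]].
Characteristic polynomial det(A - λI) = λ^2 - 7λ + 6 = 0.
Eigenvalues λ = 6, 1.
For λ=6: (A-λI) row 1 is [5, -5], so an eigenvector is (-1, -1).
For λ=1: (A-λI) row 1 is [10, -5], so an eigenvector is (-1, -2).
General solution: K_1e^(6t)(-1,-1) + K_2e^(t)(-1,-2).

p(t) = -K_1e^(6t) - K_2e^(t), q(t) = -K_1e^(6t) - 2K_2e^(t)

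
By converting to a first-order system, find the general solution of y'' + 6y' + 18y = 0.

y(t) = c_1e^(-3t)cos(3t) + c_2e^(-3t)sin(3t)

Let x_1 = y, x_2 = y'. Then x_1' = x_2 and x_2' = -18x_1 - 6x_2.
A = [[0,1],[-18,-6]]; det(A-λI) = λ^2 + 6λ + 18.
Eigenvalues λ = -3 ± 3i.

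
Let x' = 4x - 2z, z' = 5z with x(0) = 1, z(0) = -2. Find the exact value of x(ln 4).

A = [[4,-2],[0,5]]; eigenvalues λ = 4, 5.
Eigenvectors: (1,0) for λ=4, (2,-1) for λ=5.
From the initial condition, c_1 = -3, c_2 = 2.
x(ln 4) = (-3)(4^4)(1) + (2)(4^5)(2) = 3328.

3328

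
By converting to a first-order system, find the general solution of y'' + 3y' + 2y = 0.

Let x_1 = y, x_2 = y'. Then x_1' = x_2 and x_2' = -2x_1 - 3x_2.
A = [[0,1],[-2,-3]]; det(A-λI) = λ^2 + 3λ + 2.
Eigenvalues λ = -2, -1 with eigenvectors (1,-2), (1,-1).

y(t) = C_1e^(-2t) + C_2e^(-t)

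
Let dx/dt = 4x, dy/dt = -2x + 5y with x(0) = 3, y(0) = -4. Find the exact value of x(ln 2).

48

A = [[4,0],[-2,5]]; eigenvalues λ = 4, 5.
Eigenvectors: (-1,-2) for λ=4, (0,-1) for λ=5.
From the initial condition, c_1 = -3, c_2 = 10.
x(ln 2) = (-3)(2^4)(-1) + (10)(2^5)(0) = 48.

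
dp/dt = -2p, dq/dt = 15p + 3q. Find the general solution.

p(t) = C_2e^(-2t), q(t) = -C_1e^(3t) - 3C_2e^(-2t)

Coefficient matrix A = [[-2, 0], [15, 3]].
Characteristic polynomial det(A - λI) = λ^2 - λ - 6 = 0.
Eigenvalues λ = 3, -2.
For λ=3: (A-λI) row 1 is [-5, 0], so an eigenvector is (0, -1).
For λ=-2: (A-λI) row 2 is [15, 5], so an eigenvector is (1, -3).
General solution: C_1e^(3t)(0,-1) + C_2e^(-2t)(1,-3).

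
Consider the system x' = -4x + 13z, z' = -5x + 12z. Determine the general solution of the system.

Coefficient matrix A = [[-4, 13], [-5, 12]].
Characteristic polynomial det(A - λI) = λ^2 - 8λ + 17 = 0.
Eigenvalues λ = 4 ± i (complex conjugate pair).
For λ=4+i: an eigenvector is (3,2) - i(2,1) = (3 - 2i, 2 - i).
A real fundamental pair from Re and Im of e^((4+i)t)v: X_1 = e^(4t)(cos(t)·(3,2) + sin(t)·(2,1)), X_2 = e^(4t)(sin(t)·(3,2) - cos(t)·(2,1)).
General solution: K_1X_1 + K_2X_2.

x(t) = 2K_1e^(4t)sin(t) + 3K_1e^(4t)cos(t) + 3K_2e^(4t)sin(t) - 2K_2e^(4t)cos(t), z(t) = K_1e^(4t)sin(t) + 2K_1e^(4t)cos(t) + 2K_2e^(4t)sin(t) - K_2e^(4t)cos(t)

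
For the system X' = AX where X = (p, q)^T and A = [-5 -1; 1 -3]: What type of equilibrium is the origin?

stable improper node

A = [[-5,-1],[1,-3]]; det(A-λI) = λ^2 + 8λ + 16.
repeated λ = -4 with a single eigenvector.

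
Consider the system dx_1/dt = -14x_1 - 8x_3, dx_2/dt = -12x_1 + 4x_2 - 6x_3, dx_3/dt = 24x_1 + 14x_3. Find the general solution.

Coefficient matrix A = [[-14, 0, -8], [-12, 4, -6], [24, 0, 14]].
det(A - λI) = 0 gives eigenvalues λ = 2, 4, -2.
For λ=2: eigenvector (1,0,-2).
For λ=4: eigenvector (0,1,0).
For λ=-2: eigenvector (2,1,-3).
General solution: C_1e^(2t)(1,0,-2) + C_2e^(4t)(0,1,0) + C_3e^(-2t)(2,1,-3).

x_1(t) = C_1e^(2t) + 2C_3e^(-2t), x_2(t) = C_2e^(4t) + C_3e^(-2t), x_3(t) = -2C_1e^(2t) - 3C_3e^(-2t)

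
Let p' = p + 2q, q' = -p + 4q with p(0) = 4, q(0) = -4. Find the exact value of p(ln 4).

A = [[1,2],[-1,4]]; eigenvalues λ = 3, 2.
Eigenvectors: (-1,-1) for λ=3, (-2,-1) for λ=2.
From the initial condition, c_1 = 12, c_2 = -8.
p(ln 4) = (12)(4^3)(-1) + (-8)(4^2)(-2) = -512.

-512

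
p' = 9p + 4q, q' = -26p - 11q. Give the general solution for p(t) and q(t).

Coefficient matrix A = [[9, 4], [-26, -11]].
Characteristic polynomial det(A - λI) = λ^2 + 2λ + 5 = 0.
Eigenvalues λ = -1 ± 2i (complex conjugate pair).
For λ=-1+2i: an eigenvector is (-1,3) - i(1,-2) = (-1 - i, 3 + 2i).
A real fundamental pair from Re and Im of e^((-1+2i)t)v: X_1 = e^(-t)(cos(2t)·(-1,3) + sin(2t)·(1,-2)), X_2 = e^(-t)(sin(2t)·(-1,3) - cos(2t)·(1,-2)).
General solution: C_1X_1 + C_2X_2.

p(t) = C_1e^(-t)sin(2t) - C_1e^(-t)cos(2t) - C_2e^(-t)sin(2t) - C_2e^(-t)cos(2t), q(t) = -2C_1e^(-t)sin(2t) + 3C_1e^(-t)cos(2t) + 3C_2e^(-t)sin(2t) + 2C_2e^(-t)cos(2t)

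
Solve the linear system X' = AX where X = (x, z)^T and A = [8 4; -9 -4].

Coefficient matrix A = [[8, 4], [-9, -4]].
Characteristic polynomial det(A - λI) = λ^2 - 4λ + 4 = 0.
Single eigenvalue λ = 2 with algebraic multiplicity 2.
Eigenvector v = (2,-3); generalized eigenvector w with (A-λI)w=v is (1,-1).
General solution: e^(2t)[c_1·v + c_2·(t·v + w)].

x(t) = 2c_1e^(2t) + 2c_2te^(2t) + c_2e^(2t), z(t) = -3c_1e^(2t) - 3c_2te^(2t) - c_2e^(2t)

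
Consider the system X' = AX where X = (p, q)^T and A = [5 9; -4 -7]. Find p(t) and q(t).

p(t) = -3K_1e^(-t) - 3K_2te^(-t) + K_2e^(-t), q(t) = 2K_1e^(-t) + 2K_2te^(-t) - K_2e^(-t)

Coefficient matrix A = [[5, 9], [-4, -7]].
Characteristic polynomial det(A - λI) = λ^2 + 2λ + 1 = 0.
Single eigenvalue λ = -1 with algebraic multiplicity 2.
Eigenvector v = (-3,2); generalized eigenvector w with (A-λI)w=v is (1,-1).
General solution: e^(-t)[K_1·v + K_2·(t·v + w)].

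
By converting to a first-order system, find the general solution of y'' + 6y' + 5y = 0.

Let x_1 = y, x_2 = y'. Then x_1' = x_2 and x_2' = -5x_1 - 6x_2.
A = [[0,1],[-5,-6]]; det(A-λI) = λ^2 + 6λ + 5.
Eigenvalues λ = -1, -5 with eigenvectors (1,-1), (1,-5).

y(t) = c_1e^(-t) + c_2e^(-5t)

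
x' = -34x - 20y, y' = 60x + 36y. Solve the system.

x(t) = c_1e^(6t) - 2c_2e^(-4t), y(t) = -2c_1e^(6t) + 3c_2e^(-4t)

Coefficient matrix A = [[-34, -20], [60, 36]].
Characteristic polynomial det(A - λI) = λ^2 - 2λ - 24 = 0.
Eigenvalues λ = 6, -4.
For λ=6: (A-λI) row 1 is [-40, -20], so an eigenvector is (1, -2).
For λ=-4: (A-λI) row 1 is [-30, -20], so an eigenvector is (-2, 3).
General solution: c_1e^(6t)(1,-2) + c_2e^(-4t)(-2,3).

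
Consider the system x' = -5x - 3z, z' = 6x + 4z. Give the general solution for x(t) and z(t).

Coefficient matrix A = [[-5, -3], [6, 4]].
Characteristic polynomial det(A - λI) = λ^2 + λ - 2 = 0.
Eigenvalues λ = -2, 1.
For λ=-2: (A-λI) row 1 is [-3, -3], so an eigenvector is (1, -1).
For λ=1: (A-λI) row 1 is [-6, -3], so an eigenvector is (1, -2).
General solution: K_1e^(-2t)(1,-1) + K_2e^(t)(1,-2).

x(t) = K_1e^(-2t) + K_2e^(t), z(t) = -K_1e^(-2t) - 2K_2e^(t)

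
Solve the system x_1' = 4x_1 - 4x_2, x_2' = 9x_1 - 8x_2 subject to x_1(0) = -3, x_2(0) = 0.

Coefficient matrix A = [[4, -4], [9, -8]].
Characteristic polynomial det(A - λI) = λ^2 + 4λ + 4 = 0.
Single eigenvalue λ = -2 with algebraic multiplicity 2.
Eigenvector v = (-2,-3); generalized eigenvector w with (A-λI)w=v is (-1,-1).
General solution: e^(-2t)[K_1·v + K_2·(t·v + w)].
Applying x_1(0)=-3, x_2(0)=0 gives K_1=-3, K_2=9.

x_1(t) = -18te^(-2t) - 3e^(-2t), x_2(t) = -27te^(-2t)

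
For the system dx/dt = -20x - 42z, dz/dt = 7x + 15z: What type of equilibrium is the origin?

A = [[-20,-42],[7,15]]; det(A-λI) = λ^2 + 5λ - 6.
λ = 1, -6: opposite signs.

saddle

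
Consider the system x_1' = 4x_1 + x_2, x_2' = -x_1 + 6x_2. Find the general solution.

Coefficient matrix A = [[4, 1], [-1, 6]].
Characteristic polynomial det(A - λI) = λ^2 - 10λ + 25 = 0.
Single eigenvalue λ = 5 with algebraic multiplicity 2.
Eigenvector v = (1,1); generalized eigenvector w with (A-λI)w=v is (-2,-1).
General solution: e^(5t)[c_1·v + c_2·(t·v + w)].

x_1(t) = c_1e^(5t) + c_2te^(5t) - 2c_2e^(5t), x_2(t) = c_1e^(5t) + c_2te^(5t) - c_2e^(5t)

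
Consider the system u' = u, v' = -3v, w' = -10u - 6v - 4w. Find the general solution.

u(t) = K_2e^(t), v(t) = K_1e^(-3t), w(t) = -6K_1e^(-3t) - 2K_2e^(t) + K_3e^(-4t)

Coefficient matrix A = [[1, 0, 0], [0, -3, 0], [-10, -6, -4]].
det(A - λI) = 0 gives eigenvalues λ = -3, 1, -4.
For λ=-3: eigenvector (0,1,-6).
For λ=1: eigenvector (1,0,-2).
For λ=-4: eigenvector (0,0,1).
General solution: K_1e^(-3t)(0,1,-6) + K_2e^(t)(1,0,-2) + K_3e^(-4t)(0,0,1).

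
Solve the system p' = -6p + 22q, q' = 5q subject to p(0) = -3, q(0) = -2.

p(t) = -4e^(5t) + e^(-6t), q(t) = -2e^(5t)

Coefficient matrix A = [[-6, 22], [0, 5]].
Characteristic polynomial det(A - λI) = λ^2 + λ - 30 = 0.
Eigenvalues λ = 5, -6.
For λ=5: (A-λI) row 1 is [-11, 22], so an eigenvector is (-2, -1).
For λ=-6: (A-λI) row 1 is [0, 22], so an eigenvector is (1, 0).
General solution: c_1e^(5t)(-2,-1) + c_2e^(-6t)(1,0).
Applying p(0)=-3, q(0)=-2 gives c_1=2, c_2=1.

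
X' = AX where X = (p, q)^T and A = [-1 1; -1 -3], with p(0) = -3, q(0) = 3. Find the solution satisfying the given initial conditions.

Coefficient matrix A = [[-1, 1], [-1, -3]].
Characteristic polynomial det(A - λI) = λ^2 + 4λ + 4 = 0.
Single eigenvalue λ = -2 with algebraic multiplicity 2.
Eigenvector v = (-1,1); generalized eigenvector w with (A-λI)w=v is (-3,2).
General solution: e^(-2t)[c_1·v + c_2·(t·v + w)].
Applying p(0)=-3, q(0)=3 gives c_1=3, c_2=0.

p(t) = -3e^(-2t), q(t) = 3e^(-2t)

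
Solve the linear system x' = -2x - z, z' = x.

x(t) = K_1e^(-t) + K_2te^(-t), z(t) = -K_1e^(-t) - K_2te^(-t) - K_2e^(-t)

Coefficient matrix A = [[-2, -1], [1, 0]].
Characteristic polynomial det(A - λI) = λ^2 + 2λ + 1 = 0.
Single eigenvalue λ = -1 with algebraic multiplicity 2.
Eigenvector v = (1,-1); generalized eigenvector w with (A-λI)w=v is (0,-1).
General solution: e^(-t)[K_1·v + K_2·(t·v + w)].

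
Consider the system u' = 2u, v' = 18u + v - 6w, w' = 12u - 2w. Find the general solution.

u(t) = K_1e^(2t), v(t) = K_2e^(t) + 2K_3e^(-2t), w(t) = 3K_1e^(2t) + K_3e^(-2t)

Coefficient matrix A = [[2, 0, 0], [18, 1, -6], [12, 0, -2]].
det(A - λI) = 0 gives eigenvalues λ = 2, 1, -2.
For λ=2: eigenvector (1,0,3).
For λ=1: eigenvector (0,1,0).
For λ=-2: eigenvector (0,2,1).
General solution: K_1e^(2t)(1,0,3) + K_2e^(t)(0,1,0) + K_3e^(-2t)(0,2,1).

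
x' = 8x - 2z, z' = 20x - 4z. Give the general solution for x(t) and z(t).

Coefficient matrix A = [[8, -2], [20, -4]].
Characteristic polynomial det(A - λI) = λ^2 - 4λ + 8 = 0.
Eigenvalues λ = 2 ± 2i (complex conjugate pair).
For λ=2+2i: an eigenvector is (0,-1) - i(1,3) = (0 - i, -1 - 3i).
A real fundamental pair from Re and Im of e^((2+2i)t)v: X_1 = e^(2t)(cos(2t)·(0,-1) + sin(2t)·(1,3)), X_2 = e^(2t)(sin(2t)·(0,-1) - cos(2t)·(1,3)).
General solution: K_1X_1 + K_2X_2.

x(t) = K_1e^(2t)sin(2t) - K_2e^(2t)cos(2t), z(t) = 3K_1e^(2t)sin(2t) - K_1e^(2t)cos(2t) - K_2e^(2t)sin(2t) - 3K_2e^(2t)cos(2t)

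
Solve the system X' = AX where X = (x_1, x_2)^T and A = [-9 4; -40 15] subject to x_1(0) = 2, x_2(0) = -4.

x_1(t) = -10e^(3t)sin(4t) + 2e^(3t)cos(4t), x_2(t) = -32e^(3t)sin(4t) - 4e^(3t)cos(4t)

Coefficient matrix A = [[-9, 4], [-40, 15]].
Characteristic polynomial det(A - λI) = λ^2 - 6λ + 25 = 0.
Eigenvalues λ = 3 ± 4i (complex conjugate pair).
For λ=3+4i: an eigenvector is (0,1) - i(1,3) = (0 - i, 1 - 3i).
A real fundamental pair from Re and Im of e^((3+4i)t)v: X_1 = e^(3t)(cos(4t)·(0,1) + sin(4t)·(1,3)), X_2 = e^(3t)(sin(4t)·(0,1) - cos(4t)·(1,3)).
General solution: K_1X_1 + K_2X_2.
Applying x_1(0)=2, x_2(0)=-4 gives K_1=-10, K_2=-2.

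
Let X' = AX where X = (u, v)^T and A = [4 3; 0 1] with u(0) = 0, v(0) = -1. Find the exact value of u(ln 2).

A = [[4,3],[0,1]]; eigenvalues λ = 1, 4.
Eigenvectors: (1,-1) for λ=1, (1,0) for λ=4.
From the initial condition, c_1 = 1, c_2 = -1.
u(ln 2) = (1)(2^1)(1) + (-1)(2^4)(1) = -14.

-14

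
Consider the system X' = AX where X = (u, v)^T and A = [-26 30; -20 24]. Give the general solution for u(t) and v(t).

u(t) = 3K_1e^(-6t) - K_2e^(4t), v(t) = 2K_1e^(-6t) - K_2e^(4t)

Coefficient matrix A = [[-26, 30], [-20, 24]].
Characteristic polynomial det(A - λI) = λ^2 + 2λ - 24 = 0.
Eigenvalues λ = -6, 4.
For λ=-6: (A-λI) row 1 is [-20, 30], so an eigenvector is (3, 2).
For λ=4: (A-λI) row 1 is [-30, 30], so an eigenvector is (-1, -1).
General solution: K_1e^(-6t)(3,2) + K_2e^(4t)(-1,-1).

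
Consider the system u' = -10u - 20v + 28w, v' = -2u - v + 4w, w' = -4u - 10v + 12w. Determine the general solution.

u(t) = 9K_1e^(-2t) + 4K_2e^(-t) + 2K_3e^(4t), v(t) = 2K_1e^(-2t) + K_2e^(-t), w(t) = 4K_1e^(-2t) + 2K_2e^(-t) + K_3e^(4t)

Coefficient matrix A = [[-10, -20, 28], [-2, -1, 4], [-4, -10, 12]].
det(A - λI) = 0 gives eigenvalues λ = -2, -1, 4.
For λ=-2: eigenvector (9,2,4).
For λ=-1: eigenvector (4,1,2).
For λ=4: eigenvector (2,0,1).
General solution: K_1e^(-2t)(9,2,4) + K_2e^(-t)(4,1,2) + K_3e^(4t)(2,0,1).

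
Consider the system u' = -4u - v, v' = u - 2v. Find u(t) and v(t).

u(t) = c_1e^(-3t) + c_2te^(-3t) - 2c_2e^(-3t), v(t) = -c_1e^(-3t) - c_2te^(-3t) + c_2e^(-3t)

Coefficient matrix A = [[-4, -1], [1, -2]].
Characteristic polynomial det(A - λI) = λ^2 + 6λ + 9 = 0.
Single eigenvalue λ = -3 with algebraic multiplicity 2.
Eigenvector v = (1,-1); generalized eigenvector w with (A-λI)w=v is (-2,1).
General solution: e^(-3t)[c_1·v + c_2·(t·v + w)].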